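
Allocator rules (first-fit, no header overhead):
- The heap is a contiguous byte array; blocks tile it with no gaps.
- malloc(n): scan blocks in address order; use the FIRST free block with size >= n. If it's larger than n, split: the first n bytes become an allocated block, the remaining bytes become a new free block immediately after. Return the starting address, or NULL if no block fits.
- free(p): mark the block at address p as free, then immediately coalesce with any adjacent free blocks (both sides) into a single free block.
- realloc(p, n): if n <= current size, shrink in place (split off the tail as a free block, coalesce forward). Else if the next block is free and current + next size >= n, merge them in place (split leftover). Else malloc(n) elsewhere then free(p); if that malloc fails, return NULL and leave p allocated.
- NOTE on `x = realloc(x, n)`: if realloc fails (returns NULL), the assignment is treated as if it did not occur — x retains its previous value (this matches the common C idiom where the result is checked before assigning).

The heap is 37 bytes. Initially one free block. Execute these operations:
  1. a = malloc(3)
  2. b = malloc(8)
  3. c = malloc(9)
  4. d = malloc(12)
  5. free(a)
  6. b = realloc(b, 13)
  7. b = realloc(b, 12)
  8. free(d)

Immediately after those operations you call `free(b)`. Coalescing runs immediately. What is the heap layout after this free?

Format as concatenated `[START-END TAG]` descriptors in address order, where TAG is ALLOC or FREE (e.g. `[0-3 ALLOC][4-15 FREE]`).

Op 1: a = malloc(3) -> a = 0; heap: [0-2 ALLOC][3-36 FREE]
Op 2: b = malloc(8) -> b = 3; heap: [0-2 ALLOC][3-10 ALLOC][11-36 FREE]
Op 3: c = malloc(9) -> c = 11; heap: [0-2 ALLOC][3-10 ALLOC][11-19 ALLOC][20-36 FREE]
Op 4: d = malloc(12) -> d = 20; heap: [0-2 ALLOC][3-10 ALLOC][11-19 ALLOC][20-31 ALLOC][32-36 FREE]
Op 5: free(a) -> (freed a); heap: [0-2 FREE][3-10 ALLOC][11-19 ALLOC][20-31 ALLOC][32-36 FREE]
Op 6: b = realloc(b, 13) -> NULL (b unchanged); heap: [0-2 FREE][3-10 ALLOC][11-19 ALLOC][20-31 ALLOC][32-36 FREE]
Op 7: b = realloc(b, 12) -> NULL (b unchanged); heap: [0-2 FREE][3-10 ALLOC][11-19 ALLOC][20-31 ALLOC][32-36 FREE]
Op 8: free(d) -> (freed d); heap: [0-2 FREE][3-10 ALLOC][11-19 ALLOC][20-36 FREE]
free(b): b = 3 -> block [3-10 ALLOC]; mark free, coalesce with adjacent free neighbors -> [0-10 FREE][11-19 ALLOC][20-36 FREE]

Answer: [0-10 FREE][11-19 ALLOC][20-36 FREE]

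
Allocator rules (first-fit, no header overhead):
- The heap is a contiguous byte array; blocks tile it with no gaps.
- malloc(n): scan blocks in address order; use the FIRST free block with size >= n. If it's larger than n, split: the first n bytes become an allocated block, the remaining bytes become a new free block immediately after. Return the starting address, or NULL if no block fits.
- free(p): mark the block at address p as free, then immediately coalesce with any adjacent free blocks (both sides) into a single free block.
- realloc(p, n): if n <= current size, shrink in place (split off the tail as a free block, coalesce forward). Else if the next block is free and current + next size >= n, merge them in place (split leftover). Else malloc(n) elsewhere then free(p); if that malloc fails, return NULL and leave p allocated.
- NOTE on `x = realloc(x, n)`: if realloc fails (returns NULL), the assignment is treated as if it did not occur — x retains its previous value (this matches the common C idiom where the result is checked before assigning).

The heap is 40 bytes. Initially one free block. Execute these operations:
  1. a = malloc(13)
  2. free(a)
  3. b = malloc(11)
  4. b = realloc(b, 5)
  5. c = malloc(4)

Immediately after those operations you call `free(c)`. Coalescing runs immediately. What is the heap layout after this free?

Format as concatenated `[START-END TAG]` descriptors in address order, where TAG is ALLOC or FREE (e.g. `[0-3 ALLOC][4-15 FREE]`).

Op 1: a = malloc(13) -> a = 0; heap: [0-12 ALLOC][13-39 FREE]
Op 2: free(a) -> (freed a); heap: [0-39 FREE]
Op 3: b = malloc(11) -> b = 0; heap: [0-10 ALLOC][11-39 FREE]
Op 4: b = realloc(b, 5) -> b = 0; heap: [0-4 ALLOC][5-39 FREE]
Op 5: c = malloc(4) -> c = 5; heap: [0-4 ALLOC][5-8 ALLOC][9-39 FREE]
free(c): c = 5 -> block [5-8 ALLOC]; mark free, coalesce with adjacent free neighbors -> [0-4 ALLOC][5-39 FREE]

Answer: [0-4 ALLOC][5-39 FREE]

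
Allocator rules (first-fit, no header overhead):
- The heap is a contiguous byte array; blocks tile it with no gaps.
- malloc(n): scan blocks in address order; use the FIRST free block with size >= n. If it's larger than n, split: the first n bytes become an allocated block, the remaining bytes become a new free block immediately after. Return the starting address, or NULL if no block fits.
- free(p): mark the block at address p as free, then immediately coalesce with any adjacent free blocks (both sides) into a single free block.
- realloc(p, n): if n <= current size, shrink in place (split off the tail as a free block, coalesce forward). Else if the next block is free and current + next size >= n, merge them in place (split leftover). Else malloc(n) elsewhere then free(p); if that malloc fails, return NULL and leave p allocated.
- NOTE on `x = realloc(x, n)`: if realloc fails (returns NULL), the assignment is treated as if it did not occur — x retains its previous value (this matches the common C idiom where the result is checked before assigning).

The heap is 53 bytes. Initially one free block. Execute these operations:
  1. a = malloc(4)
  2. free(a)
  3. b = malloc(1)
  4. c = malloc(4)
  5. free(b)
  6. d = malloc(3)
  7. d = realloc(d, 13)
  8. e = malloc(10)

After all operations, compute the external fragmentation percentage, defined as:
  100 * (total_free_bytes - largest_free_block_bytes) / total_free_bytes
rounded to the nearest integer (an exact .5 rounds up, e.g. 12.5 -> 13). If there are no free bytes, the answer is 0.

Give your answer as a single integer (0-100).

Answer: 4

Derivation:
Op 1: a = malloc(4) -> a = 0; heap: [0-3 ALLOC][4-52 FREE]
Op 2: free(a) -> (freed a); heap: [0-52 FREE]
Op 3: b = malloc(1) -> b = 0; heap: [0-0 ALLOC][1-52 FREE]
Op 4: c = malloc(4) -> c = 1; heap: [0-0 ALLOC][1-4 ALLOC][5-52 FREE]
Op 5: free(b) -> (freed b); heap: [0-0 FREE][1-4 ALLOC][5-52 FREE]
Op 6: d = malloc(3) -> d = 5; heap: [0-0 FREE][1-4 ALLOC][5-7 ALLOC][8-52 FREE]
Op 7: d = realloc(d, 13) -> d = 5; heap: [0-0 FREE][1-4 ALLOC][5-17 ALLOC][18-52 FREE]
Op 8: e = malloc(10) -> e = 18; heap: [0-0 FREE][1-4 ALLOC][5-17 ALLOC][18-27 ALLOC][28-52 FREE]
Free blocks: [1 25] total_free=26 largest=25 -> 100*(26-25)/26 = 100/26 ≈ 3.846 -> rounds to 4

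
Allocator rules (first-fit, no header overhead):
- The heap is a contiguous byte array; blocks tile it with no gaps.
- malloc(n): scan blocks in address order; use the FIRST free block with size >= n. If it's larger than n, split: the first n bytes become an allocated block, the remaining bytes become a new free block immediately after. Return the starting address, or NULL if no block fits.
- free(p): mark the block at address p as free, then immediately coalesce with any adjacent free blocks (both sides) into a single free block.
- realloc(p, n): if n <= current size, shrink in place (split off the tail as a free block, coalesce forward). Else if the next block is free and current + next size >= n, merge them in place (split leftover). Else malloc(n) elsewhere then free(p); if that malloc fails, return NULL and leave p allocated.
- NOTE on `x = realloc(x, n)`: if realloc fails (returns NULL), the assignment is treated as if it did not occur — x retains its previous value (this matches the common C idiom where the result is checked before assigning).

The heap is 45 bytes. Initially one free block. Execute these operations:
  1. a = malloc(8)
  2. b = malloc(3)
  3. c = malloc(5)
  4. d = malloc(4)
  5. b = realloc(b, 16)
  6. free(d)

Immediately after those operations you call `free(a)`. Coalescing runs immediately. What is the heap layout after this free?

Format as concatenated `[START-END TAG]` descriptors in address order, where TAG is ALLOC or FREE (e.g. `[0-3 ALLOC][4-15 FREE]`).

Answer: [0-10 FREE][11-15 ALLOC][16-19 FREE][20-35 ALLOC][36-44 FREE]

Derivation:
Op 1: a = malloc(8) -> a = 0; heap: [0-7 ALLOC][8-44 FREE]
Op 2: b = malloc(3) -> b = 8; heap: [0-7 ALLOC][8-10 ALLOC][11-44 FREE]
Op 3: c = malloc(5) -> c = 11; heap: [0-7 ALLOC][8-10 ALLOC][11-15 ALLOC][16-44 FREE]
Op 4: d = malloc(4) -> d = 16; heap: [0-7 ALLOC][8-10 ALLOC][11-15 ALLOC][16-19 ALLOC][20-44 FREE]
Op 5: b = realloc(b, 16) -> b = 20; heap: [0-7 ALLOC][8-10 FREE][11-15 ALLOC][16-19 ALLOC][20-35 ALLOC][36-44 FREE]
Op 6: free(d) -> (freed d); heap: [0-7 ALLOC][8-10 FREE][11-15 ALLOC][16-19 FREE][20-35 ALLOC][36-44 FREE]
free(a): a = 0 -> block [0-7 ALLOC]; mark free, coalesce with adjacent free neighbors -> [0-10 FREE][11-15 ALLOC][16-19 FREE][20-35 ALLOC][36-44 FREE]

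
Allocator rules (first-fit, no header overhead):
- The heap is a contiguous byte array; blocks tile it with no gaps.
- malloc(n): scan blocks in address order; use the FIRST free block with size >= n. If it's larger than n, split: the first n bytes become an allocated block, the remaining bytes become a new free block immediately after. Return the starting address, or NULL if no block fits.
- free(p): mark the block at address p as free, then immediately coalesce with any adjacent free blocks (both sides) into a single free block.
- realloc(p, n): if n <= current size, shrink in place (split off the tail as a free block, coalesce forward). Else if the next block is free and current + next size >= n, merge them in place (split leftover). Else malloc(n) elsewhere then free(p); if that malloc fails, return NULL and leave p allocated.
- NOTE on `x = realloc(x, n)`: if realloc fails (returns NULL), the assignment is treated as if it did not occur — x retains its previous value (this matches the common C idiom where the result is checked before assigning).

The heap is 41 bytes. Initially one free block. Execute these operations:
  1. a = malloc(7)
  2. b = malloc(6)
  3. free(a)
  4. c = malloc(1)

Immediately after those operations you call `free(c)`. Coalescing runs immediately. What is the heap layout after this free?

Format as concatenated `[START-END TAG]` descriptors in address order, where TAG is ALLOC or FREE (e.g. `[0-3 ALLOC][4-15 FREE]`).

Op 1: a = malloc(7) -> a = 0; heap: [0-6 ALLOC][7-40 FREE]
Op 2: b = malloc(6) -> b = 7; heap: [0-6 ALLOC][7-12 ALLOC][13-40 FREE]
Op 3: free(a) -> (freed a); heap: [0-6 FREE][7-12 ALLOC][13-40 FREE]
Op 4: c = malloc(1) -> c = 0; heap: [0-0 ALLOC][1-6 FREE][7-12 ALLOC][13-40 FREE]
free(c): c = 0 -> block [0-0 ALLOC]; mark free, coalesce with adjacent free neighbors -> [0-6 FREE][7-12 ALLOC][13-40 FREE]

Answer: [0-6 FREE][7-12 ALLOC][13-40 FREE]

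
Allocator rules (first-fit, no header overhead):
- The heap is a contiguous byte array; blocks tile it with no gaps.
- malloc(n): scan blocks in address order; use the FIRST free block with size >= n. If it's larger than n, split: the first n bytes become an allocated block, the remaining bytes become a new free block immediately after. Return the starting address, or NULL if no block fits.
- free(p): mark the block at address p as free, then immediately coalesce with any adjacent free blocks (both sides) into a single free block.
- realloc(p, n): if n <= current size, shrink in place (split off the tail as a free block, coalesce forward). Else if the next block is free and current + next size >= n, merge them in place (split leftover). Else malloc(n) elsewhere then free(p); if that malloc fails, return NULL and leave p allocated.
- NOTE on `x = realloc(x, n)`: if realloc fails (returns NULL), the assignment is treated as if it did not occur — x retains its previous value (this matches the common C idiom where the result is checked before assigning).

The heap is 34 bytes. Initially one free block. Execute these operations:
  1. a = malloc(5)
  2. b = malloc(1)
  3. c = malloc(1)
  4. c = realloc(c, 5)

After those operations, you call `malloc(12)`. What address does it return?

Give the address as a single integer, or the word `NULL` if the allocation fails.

Op 1: a = malloc(5) -> a = 0; heap: [0-4 ALLOC][5-33 FREE]
Op 2: b = malloc(1) -> b = 5; heap: [0-4 ALLOC][5-5 ALLOC][6-33 FREE]
Op 3: c = malloc(1) -> c = 6; heap: [0-4 ALLOC][5-5 ALLOC][6-6 ALLOC][7-33 FREE]
Op 4: c = realloc(c, 5) -> c = 6; heap: [0-4 ALLOC][5-5 ALLOC][6-10 ALLOC][11-33 FREE]
malloc(12): first-fit scan over [0-4 ALLOC][5-5 ALLOC][6-10 ALLOC][11-33 FREE] -> 11

Answer: 11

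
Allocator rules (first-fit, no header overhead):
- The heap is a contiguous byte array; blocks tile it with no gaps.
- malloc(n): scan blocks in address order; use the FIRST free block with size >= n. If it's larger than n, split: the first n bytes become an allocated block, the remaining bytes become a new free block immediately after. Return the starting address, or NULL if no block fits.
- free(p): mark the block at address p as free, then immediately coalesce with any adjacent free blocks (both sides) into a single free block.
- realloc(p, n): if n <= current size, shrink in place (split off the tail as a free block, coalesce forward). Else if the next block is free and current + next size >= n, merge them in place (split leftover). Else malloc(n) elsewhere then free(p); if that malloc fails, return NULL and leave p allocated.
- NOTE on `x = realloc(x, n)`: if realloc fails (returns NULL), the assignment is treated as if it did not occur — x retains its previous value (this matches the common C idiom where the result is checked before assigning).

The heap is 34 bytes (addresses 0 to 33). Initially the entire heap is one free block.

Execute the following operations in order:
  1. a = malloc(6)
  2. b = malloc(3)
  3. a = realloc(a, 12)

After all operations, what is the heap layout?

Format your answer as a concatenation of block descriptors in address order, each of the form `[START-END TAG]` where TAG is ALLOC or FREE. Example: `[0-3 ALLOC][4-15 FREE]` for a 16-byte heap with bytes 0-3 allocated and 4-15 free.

Answer: [0-5 FREE][6-8 ALLOC][9-20 ALLOC][21-33 FREE]

Derivation:
Op 1: a = malloc(6) -> a = 0; heap: [0-5 ALLOC][6-33 FREE]
Op 2: b = malloc(3) -> b = 6; heap: [0-5 ALLOC][6-8 ALLOC][9-33 FREE]
Op 3: a = realloc(a, 12) -> a = 9; heap: [0-5 FREE][6-8 ALLOC][9-20 ALLOC][21-33 FREE]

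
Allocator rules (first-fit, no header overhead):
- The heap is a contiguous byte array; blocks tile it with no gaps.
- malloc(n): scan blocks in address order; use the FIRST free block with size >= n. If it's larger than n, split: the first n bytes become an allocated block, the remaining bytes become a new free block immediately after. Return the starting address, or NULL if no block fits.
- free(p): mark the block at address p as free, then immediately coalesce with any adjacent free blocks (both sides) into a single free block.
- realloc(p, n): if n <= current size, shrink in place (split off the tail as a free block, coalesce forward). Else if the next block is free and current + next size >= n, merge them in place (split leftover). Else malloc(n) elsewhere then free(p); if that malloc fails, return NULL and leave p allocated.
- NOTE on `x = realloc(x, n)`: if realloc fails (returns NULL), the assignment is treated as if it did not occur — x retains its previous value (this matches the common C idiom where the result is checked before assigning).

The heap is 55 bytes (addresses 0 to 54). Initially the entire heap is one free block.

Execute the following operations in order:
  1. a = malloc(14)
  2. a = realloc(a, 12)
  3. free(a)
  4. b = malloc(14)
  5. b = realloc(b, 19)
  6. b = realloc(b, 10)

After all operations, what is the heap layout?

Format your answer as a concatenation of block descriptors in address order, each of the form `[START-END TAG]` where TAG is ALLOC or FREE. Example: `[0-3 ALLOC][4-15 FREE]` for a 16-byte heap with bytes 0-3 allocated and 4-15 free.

Answer: [0-9 ALLOC][10-54 FREE]

Derivation:
Op 1: a = malloc(14) -> a = 0; heap: [0-13 ALLOC][14-54 FREE]
Op 2: a = realloc(a, 12) -> a = 0; heap: [0-11 ALLOC][12-54 FREE]
Op 3: free(a) -> (freed a); heap: [0-54 FREE]
Op 4: b = malloc(14) -> b = 0; heap: [0-13 ALLOC][14-54 FREE]
Op 5: b = realloc(b, 19) -> b = 0; heap: [0-18 ALLOC][19-54 FREE]
Op 6: b = realloc(b, 10) -> b = 0; heap: [0-9 ALLOC][10-54 FREE]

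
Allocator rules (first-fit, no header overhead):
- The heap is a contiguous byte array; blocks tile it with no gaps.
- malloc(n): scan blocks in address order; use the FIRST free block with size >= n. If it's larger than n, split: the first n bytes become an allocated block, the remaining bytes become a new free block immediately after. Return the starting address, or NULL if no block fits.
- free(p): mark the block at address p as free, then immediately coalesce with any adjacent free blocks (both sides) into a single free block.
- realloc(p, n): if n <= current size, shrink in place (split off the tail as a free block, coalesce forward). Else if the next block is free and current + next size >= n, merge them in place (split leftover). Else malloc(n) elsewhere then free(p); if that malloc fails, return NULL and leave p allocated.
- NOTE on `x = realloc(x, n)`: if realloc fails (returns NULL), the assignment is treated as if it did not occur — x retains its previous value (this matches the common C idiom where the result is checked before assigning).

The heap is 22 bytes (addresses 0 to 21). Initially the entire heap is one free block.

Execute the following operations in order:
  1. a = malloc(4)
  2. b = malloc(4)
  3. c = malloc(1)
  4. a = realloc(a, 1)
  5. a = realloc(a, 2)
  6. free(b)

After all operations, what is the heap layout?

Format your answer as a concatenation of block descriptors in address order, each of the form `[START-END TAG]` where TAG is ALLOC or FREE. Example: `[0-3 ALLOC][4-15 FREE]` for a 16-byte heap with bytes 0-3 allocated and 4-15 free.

Answer: [0-1 ALLOC][2-7 FREE][8-8 ALLOC][9-21 FREE]

Derivation:
Op 1: a = malloc(4) -> a = 0; heap: [0-3 ALLOC][4-21 FREE]
Op 2: b = malloc(4) -> b = 4; heap: [0-3 ALLOC][4-7 ALLOC][8-21 FREE]
Op 3: c = malloc(1) -> c = 8; heap: [0-3 ALLOC][4-7 ALLOC][8-8 ALLOC][9-21 FREE]
Op 4: a = realloc(a, 1) -> a = 0; heap: [0-0 ALLOC][1-3 FREE][4-7 ALLOC][8-8 ALLOC][9-21 FREE]
Op 5: a = realloc(a, 2) -> a = 0; heap: [0-1 ALLOC][2-3 FREE][4-7 ALLOC][8-8 ALLOC][9-21 FREE]
Op 6: free(b) -> (freed b); heap: [0-1 ALLOC][2-7 FREE][8-8 ALLOC][9-21 FREE]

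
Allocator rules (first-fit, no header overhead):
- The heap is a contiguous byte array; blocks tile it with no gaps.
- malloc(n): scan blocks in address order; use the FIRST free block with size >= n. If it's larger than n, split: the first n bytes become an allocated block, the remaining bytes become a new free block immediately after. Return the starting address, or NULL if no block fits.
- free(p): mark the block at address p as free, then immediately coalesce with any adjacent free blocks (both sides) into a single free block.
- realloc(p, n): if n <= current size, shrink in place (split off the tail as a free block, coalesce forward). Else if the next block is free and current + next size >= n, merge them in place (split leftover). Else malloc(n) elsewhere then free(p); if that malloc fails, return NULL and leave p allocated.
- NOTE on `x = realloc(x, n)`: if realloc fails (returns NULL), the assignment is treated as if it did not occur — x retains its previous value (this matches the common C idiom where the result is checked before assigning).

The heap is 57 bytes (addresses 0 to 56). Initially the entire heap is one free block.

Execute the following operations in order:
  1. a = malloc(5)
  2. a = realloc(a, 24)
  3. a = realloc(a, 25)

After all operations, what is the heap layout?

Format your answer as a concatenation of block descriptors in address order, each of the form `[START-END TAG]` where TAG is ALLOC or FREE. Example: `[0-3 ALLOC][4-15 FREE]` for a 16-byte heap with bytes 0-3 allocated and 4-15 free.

Answer: [0-24 ALLOC][25-56 FREE]

Derivation:
Op 1: a = malloc(5) -> a = 0; heap: [0-4 ALLOC][5-56 FREE]
Op 2: a = realloc(a, 24) -> a = 0; heap: [0-23 ALLOC][24-56 FREE]
Op 3: a = realloc(a, 25) -> a = 0; heap: [0-24 ALLOC][25-56 FREE]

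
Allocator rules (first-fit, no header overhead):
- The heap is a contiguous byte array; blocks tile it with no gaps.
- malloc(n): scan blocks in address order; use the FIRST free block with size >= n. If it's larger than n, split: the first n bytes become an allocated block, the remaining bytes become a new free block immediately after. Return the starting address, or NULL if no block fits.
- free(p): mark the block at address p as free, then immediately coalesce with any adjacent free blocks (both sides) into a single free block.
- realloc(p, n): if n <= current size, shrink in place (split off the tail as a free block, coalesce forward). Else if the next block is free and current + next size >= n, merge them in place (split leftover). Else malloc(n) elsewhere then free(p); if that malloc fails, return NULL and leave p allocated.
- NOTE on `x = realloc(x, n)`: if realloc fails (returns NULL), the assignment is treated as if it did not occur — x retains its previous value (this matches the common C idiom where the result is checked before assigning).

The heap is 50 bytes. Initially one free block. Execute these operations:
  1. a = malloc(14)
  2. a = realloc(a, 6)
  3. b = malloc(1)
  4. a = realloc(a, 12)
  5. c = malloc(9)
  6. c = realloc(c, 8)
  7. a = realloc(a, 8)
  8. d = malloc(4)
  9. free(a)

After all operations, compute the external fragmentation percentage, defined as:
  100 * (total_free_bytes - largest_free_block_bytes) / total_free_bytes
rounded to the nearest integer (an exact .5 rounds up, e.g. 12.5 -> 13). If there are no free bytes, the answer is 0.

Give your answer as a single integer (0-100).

Op 1: a = malloc(14) -> a = 0; heap: [0-13 ALLOC][14-49 FREE]
Op 2: a = realloc(a, 6) -> a = 0; heap: [0-5 ALLOC][6-49 FREE]
Op 3: b = malloc(1) -> b = 6; heap: [0-5 ALLOC][6-6 ALLOC][7-49 FREE]
Op 4: a = realloc(a, 12) -> a = 7; heap: [0-5 FREE][6-6 ALLOC][7-18 ALLOC][19-49 FREE]
Op 5: c = malloc(9) -> c = 19; heap: [0-5 FREE][6-6 ALLOC][7-18 ALLOC][19-27 ALLOC][28-49 FREE]
Op 6: c = realloc(c, 8) -> c = 19; heap: [0-5 FREE][6-6 ALLOC][7-18 ALLOC][19-26 ALLOC][27-49 FREE]
Op 7: a = realloc(a, 8) -> a = 7; heap: [0-5 FREE][6-6 ALLOC][7-14 ALLOC][15-18 FREE][19-26 ALLOC][27-49 FREE]
Op 8: d = malloc(4) -> d = 0; heap: [0-3 ALLOC][4-5 FREE][6-6 ALLOC][7-14 ALLOC][15-18 FREE][19-26 ALLOC][27-49 FREE]
Op 9: free(a) -> (freed a); heap: [0-3 ALLOC][4-5 FREE][6-6 ALLOC][7-18 FREE][19-26 ALLOC][27-49 FREE]
Free blocks: [2 12 23] total_free=37 largest=23 -> 100*(37-23)/37 = 1400/37 ≈ 37.838 -> rounds to 38

Answer: 38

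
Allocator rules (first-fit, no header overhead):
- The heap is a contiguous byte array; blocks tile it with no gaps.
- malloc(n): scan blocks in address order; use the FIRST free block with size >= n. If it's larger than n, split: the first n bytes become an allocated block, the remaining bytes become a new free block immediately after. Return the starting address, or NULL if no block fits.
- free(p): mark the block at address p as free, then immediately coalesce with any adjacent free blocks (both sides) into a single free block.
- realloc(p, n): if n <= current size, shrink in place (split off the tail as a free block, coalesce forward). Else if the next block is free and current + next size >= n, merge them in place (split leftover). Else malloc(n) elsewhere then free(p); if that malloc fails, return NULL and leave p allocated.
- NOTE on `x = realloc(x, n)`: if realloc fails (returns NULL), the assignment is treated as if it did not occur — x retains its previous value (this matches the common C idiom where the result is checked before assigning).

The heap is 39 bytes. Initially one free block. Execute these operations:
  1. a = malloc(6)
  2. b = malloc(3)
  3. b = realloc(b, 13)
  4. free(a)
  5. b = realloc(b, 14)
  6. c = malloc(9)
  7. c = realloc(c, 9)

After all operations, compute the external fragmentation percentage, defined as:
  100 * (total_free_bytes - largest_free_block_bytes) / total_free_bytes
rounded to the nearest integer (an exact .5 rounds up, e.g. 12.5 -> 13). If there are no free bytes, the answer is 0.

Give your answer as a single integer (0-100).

Op 1: a = malloc(6) -> a = 0; heap: [0-5 ALLOC][6-38 FREE]
Op 2: b = malloc(3) -> b = 6; heap: [0-5 ALLOC][6-8 ALLOC][9-38 FREE]
Op 3: b = realloc(b, 13) -> b = 6; heap: [0-5 ALLOC][6-18 ALLOC][19-38 FREE]
Op 4: free(a) -> (freed a); heap: [0-5 FREE][6-18 ALLOC][19-38 FREE]
Op 5: b = realloc(b, 14) -> b = 6; heap: [0-5 FREE][6-19 ALLOC][20-38 FREE]
Op 6: c = malloc(9) -> c = 20; heap: [0-5 FREE][6-19 ALLOC][20-28 ALLOC][29-38 FREE]
Op 7: c = realloc(c, 9) -> c = 20; heap: [0-5 FREE][6-19 ALLOC][20-28 ALLOC][29-38 FREE]
Free blocks: [6 10] total_free=16 largest=10 -> 100*(16-10)/16 = 600/16 = 37.5 -> rounds to 38

Answer: 38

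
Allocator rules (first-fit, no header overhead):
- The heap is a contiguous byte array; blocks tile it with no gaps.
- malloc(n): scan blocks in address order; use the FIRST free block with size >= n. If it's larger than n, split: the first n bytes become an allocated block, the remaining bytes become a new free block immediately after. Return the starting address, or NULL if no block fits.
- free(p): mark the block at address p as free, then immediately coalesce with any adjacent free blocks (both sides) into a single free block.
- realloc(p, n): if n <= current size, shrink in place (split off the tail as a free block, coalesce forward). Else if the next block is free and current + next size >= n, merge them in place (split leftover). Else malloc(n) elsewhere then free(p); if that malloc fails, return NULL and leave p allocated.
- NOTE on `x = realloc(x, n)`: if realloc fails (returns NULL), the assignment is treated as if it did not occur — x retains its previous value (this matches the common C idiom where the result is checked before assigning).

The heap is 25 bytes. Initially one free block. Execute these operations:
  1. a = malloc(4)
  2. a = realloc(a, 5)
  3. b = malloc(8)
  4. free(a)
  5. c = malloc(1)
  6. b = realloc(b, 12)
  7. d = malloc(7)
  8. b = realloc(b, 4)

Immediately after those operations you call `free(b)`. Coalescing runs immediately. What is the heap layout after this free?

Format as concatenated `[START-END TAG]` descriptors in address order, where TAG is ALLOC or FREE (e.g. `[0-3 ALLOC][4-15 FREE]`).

Answer: [0-0 ALLOC][1-16 FREE][17-23 ALLOC][24-24 FREE]

Derivation:
Op 1: a = malloc(4) -> a = 0; heap: [0-3 ALLOC][4-24 FREE]
Op 2: a = realloc(a, 5) -> a = 0; heap: [0-4 ALLOC][5-24 FREE]
Op 3: b = malloc(8) -> b = 5; heap: [0-4 ALLOC][5-12 ALLOC][13-24 FREE]
Op 4: free(a) -> (freed a); heap: [0-4 FREE][5-12 ALLOC][13-24 FREE]
Op 5: c = malloc(1) -> c = 0; heap: [0-0 ALLOC][1-4 FREE][5-12 ALLOC][13-24 FREE]
Op 6: b = realloc(b, 12) -> b = 5; heap: [0-0 ALLOC][1-4 FREE][5-16 ALLOC][17-24 FREE]
Op 7: d = malloc(7) -> d = 17; heap: [0-0 ALLOC][1-4 FREE][5-16 ALLOC][17-23 ALLOC][24-24 FREE]
Op 8: b = realloc(b, 4) -> b = 5; heap: [0-0 ALLOC][1-4 FREE][5-8 ALLOC][9-16 FREE][17-23 ALLOC][24-24 FREE]
free(b): b = 5 -> block [5-8 ALLOC]; mark free, coalesce with adjacent free neighbors -> [0-0 ALLOC][1-16 FREE][17-23 ALLOC][24-24 FREE]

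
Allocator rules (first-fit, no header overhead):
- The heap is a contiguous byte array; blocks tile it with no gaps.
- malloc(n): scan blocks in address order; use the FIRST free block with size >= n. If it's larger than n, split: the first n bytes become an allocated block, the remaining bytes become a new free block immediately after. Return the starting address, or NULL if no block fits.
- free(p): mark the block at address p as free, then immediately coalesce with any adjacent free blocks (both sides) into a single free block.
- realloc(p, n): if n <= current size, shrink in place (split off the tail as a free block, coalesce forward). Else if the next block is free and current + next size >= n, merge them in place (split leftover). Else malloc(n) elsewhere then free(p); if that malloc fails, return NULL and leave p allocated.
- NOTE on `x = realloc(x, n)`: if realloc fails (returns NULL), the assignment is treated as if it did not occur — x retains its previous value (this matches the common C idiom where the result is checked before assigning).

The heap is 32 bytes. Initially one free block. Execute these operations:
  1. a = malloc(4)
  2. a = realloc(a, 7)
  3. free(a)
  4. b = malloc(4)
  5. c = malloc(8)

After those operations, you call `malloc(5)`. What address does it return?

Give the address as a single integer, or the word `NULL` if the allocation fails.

Op 1: a = malloc(4) -> a = 0; heap: [0-3 ALLOC][4-31 FREE]
Op 2: a = realloc(a, 7) -> a = 0; heap: [0-6 ALLOC][7-31 FREE]
Op 3: free(a) -> (freed a); heap: [0-31 FREE]
Op 4: b = malloc(4) -> b = 0; heap: [0-3 ALLOC][4-31 FREE]
Op 5: c = malloc(8) -> c = 4; heap: [0-3 ALLOC][4-11 ALLOC][12-31 FREE]
malloc(5): first-fit scan over [0-3 ALLOC][4-11 ALLOC][12-31 FREE] -> 12

Answer: 12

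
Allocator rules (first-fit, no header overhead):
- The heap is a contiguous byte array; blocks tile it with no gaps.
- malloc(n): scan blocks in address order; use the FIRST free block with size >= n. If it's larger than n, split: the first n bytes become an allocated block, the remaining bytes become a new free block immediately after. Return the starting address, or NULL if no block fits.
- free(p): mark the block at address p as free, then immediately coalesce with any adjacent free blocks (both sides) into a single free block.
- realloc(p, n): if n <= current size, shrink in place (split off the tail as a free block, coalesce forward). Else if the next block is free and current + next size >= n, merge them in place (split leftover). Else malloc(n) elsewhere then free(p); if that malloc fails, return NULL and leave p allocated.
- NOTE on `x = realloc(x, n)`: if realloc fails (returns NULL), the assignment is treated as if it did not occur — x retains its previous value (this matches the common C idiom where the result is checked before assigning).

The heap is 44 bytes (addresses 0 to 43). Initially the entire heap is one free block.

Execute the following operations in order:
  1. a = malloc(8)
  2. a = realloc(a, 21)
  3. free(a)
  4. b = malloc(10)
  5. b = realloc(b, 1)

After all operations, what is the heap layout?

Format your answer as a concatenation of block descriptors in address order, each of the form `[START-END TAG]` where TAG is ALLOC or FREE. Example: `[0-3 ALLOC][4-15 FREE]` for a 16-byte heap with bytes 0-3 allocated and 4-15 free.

Op 1: a = malloc(8) -> a = 0; heap: [0-7 ALLOC][8-43 FREE]
Op 2: a = realloc(a, 21) -> a = 0; heap: [0-20 ALLOC][21-43 FREE]
Op 3: free(a) -> (freed a); heap: [0-43 FREE]
Op 4: b = malloc(10) -> b = 0; heap: [0-9 ALLOC][10-43 FREE]
Op 5: b = realloc(b, 1) -> b = 0; heap: [0-0 ALLOC][1-43 FREE]

Answer: [0-0 ALLOC][1-43 FREE]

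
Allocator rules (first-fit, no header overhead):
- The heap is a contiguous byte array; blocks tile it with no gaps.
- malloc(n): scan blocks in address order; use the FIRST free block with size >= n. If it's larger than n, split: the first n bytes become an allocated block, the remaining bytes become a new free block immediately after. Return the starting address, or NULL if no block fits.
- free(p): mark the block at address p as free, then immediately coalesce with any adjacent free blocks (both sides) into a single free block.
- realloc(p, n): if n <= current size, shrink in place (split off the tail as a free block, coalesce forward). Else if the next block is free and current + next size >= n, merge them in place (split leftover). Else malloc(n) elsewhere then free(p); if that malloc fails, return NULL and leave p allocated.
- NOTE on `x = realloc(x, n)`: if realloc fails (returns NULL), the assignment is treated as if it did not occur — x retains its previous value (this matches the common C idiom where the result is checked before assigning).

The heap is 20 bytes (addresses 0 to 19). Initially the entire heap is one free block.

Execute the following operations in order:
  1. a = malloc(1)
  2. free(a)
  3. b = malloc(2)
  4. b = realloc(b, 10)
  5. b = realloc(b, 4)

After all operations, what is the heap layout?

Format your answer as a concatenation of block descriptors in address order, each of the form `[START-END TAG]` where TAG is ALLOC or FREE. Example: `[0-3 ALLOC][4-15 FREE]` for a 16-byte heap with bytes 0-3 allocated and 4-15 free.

Op 1: a = malloc(1) -> a = 0; heap: [0-0 ALLOC][1-19 FREE]
Op 2: free(a) -> (freed a); heap: [0-19 FREE]
Op 3: b = malloc(2) -> b = 0; heap: [0-1 ALLOC][2-19 FREE]
Op 4: b = realloc(b, 10) -> b = 0; heap: [0-9 ALLOC][10-19 FREE]
Op 5: b = realloc(b, 4) -> b = 0; heap: [0-3 ALLOC][4-19 FREE]

Answer: [0-3 ALLOC][4-19 FREE]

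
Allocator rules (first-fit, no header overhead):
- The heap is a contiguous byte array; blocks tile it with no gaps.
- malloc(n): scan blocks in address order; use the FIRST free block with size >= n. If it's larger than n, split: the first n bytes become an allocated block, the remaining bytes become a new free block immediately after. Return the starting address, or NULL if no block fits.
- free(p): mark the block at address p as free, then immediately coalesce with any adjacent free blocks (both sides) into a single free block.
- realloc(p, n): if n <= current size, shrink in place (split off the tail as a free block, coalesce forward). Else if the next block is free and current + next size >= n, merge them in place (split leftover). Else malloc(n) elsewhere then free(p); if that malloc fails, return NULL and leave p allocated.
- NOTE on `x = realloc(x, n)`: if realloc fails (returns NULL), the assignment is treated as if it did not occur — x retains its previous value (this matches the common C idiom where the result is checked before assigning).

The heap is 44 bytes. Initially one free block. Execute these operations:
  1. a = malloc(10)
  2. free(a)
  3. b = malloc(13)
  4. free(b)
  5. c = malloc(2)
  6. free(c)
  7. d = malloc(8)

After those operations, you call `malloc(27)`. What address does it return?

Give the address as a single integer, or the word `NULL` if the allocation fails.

Answer: 8

Derivation:
Op 1: a = malloc(10) -> a = 0; heap: [0-9 ALLOC][10-43 FREE]
Op 2: free(a) -> (freed a); heap: [0-43 FREE]
Op 3: b = malloc(13) -> b = 0; heap: [0-12 ALLOC][13-43 FREE]
Op 4: free(b) -> (freed b); heap: [0-43 FREE]
Op 5: c = malloc(2) -> c = 0; heap: [0-1 ALLOC][2-43 FREE]
Op 6: free(c) -> (freed c); heap: [0-43 FREE]
Op 7: d = malloc(8) -> d = 0; heap: [0-7 ALLOC][8-43 FREE]
malloc(27): first-fit scan over [0-7 ALLOC][8-43 FREE] -> 8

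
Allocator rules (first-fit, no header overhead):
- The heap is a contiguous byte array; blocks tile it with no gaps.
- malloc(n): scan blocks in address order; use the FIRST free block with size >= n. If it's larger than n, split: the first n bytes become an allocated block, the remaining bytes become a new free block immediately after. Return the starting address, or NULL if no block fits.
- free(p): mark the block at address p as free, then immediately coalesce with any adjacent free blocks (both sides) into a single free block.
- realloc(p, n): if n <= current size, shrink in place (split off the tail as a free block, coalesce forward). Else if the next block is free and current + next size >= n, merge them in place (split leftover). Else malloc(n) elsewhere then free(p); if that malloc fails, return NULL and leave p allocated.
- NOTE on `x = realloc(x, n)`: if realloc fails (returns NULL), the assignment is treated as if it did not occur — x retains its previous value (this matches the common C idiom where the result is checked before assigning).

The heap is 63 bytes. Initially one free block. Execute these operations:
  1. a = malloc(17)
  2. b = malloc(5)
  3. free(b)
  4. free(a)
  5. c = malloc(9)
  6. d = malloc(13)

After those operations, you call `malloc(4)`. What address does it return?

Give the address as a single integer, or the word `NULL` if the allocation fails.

Answer: 22

Derivation:
Op 1: a = malloc(17) -> a = 0; heap: [0-16 ALLOC][17-62 FREE]
Op 2: b = malloc(5) -> b = 17; heap: [0-16 ALLOC][17-21 ALLOC][22-62 FREE]
Op 3: free(b) -> (freed b); heap: [0-16 ALLOC][17-62 FREE]
Op 4: free(a) -> (freed a); heap: [0-62 FREE]
Op 5: c = malloc(9) -> c = 0; heap: [0-8 ALLOC][9-62 FREE]
Op 6: d = malloc(13) -> d = 9; heap: [0-8 ALLOC][9-21 ALLOC][22-62 FREE]
malloc(4): first-fit scan over [0-8 ALLOC][9-21 ALLOC][22-62 FREE] -> 22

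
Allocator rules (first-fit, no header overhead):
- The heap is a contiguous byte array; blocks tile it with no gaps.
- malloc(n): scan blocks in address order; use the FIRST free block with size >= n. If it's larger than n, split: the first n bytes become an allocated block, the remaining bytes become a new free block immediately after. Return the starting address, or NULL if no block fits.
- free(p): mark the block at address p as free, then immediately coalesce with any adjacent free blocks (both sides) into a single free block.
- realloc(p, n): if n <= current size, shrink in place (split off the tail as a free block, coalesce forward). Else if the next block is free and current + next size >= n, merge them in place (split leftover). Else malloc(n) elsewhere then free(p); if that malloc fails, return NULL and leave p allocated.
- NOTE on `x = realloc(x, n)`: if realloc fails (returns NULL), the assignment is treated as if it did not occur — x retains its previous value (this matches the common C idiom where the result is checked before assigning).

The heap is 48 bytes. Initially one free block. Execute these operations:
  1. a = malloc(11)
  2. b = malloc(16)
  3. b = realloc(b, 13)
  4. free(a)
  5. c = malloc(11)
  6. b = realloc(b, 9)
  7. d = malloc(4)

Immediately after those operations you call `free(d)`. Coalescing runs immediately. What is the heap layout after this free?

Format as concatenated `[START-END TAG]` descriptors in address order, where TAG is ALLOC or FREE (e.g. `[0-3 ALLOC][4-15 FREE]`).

Answer: [0-10 ALLOC][11-19 ALLOC][20-47 FREE]

Derivation:
Op 1: a = malloc(11) -> a = 0; heap: [0-10 ALLOC][11-47 FREE]
Op 2: b = malloc(16) -> b = 11; heap: [0-10 ALLOC][11-26 ALLOC][27-47 FREE]
Op 3: b = realloc(b, 13) -> b = 11; heap: [0-10 ALLOC][11-23 ALLOC][24-47 FREE]
Op 4: free(a) -> (freed a); heap: [0-10 FREE][11-23 ALLOC][24-47 FREE]
Op 5: c = malloc(11) -> c = 0; heap: [0-10 ALLOC][11-23 ALLOC][24-47 FREE]
Op 6: b = realloc(b, 9) -> b = 11; heap: [0-10 ALLOC][11-19 ALLOC][20-47 FREE]
Op 7: d = malloc(4) -> d = 20; heap: [0-10 ALLOC][11-19 ALLOC][20-23 ALLOC][24-47 FREE]
free(d): d = 20 -> block [20-23 ALLOC]; mark free, coalesce with adjacent free neighbors -> [0-10 ALLOC][11-19 ALLOC][20-47 FREE]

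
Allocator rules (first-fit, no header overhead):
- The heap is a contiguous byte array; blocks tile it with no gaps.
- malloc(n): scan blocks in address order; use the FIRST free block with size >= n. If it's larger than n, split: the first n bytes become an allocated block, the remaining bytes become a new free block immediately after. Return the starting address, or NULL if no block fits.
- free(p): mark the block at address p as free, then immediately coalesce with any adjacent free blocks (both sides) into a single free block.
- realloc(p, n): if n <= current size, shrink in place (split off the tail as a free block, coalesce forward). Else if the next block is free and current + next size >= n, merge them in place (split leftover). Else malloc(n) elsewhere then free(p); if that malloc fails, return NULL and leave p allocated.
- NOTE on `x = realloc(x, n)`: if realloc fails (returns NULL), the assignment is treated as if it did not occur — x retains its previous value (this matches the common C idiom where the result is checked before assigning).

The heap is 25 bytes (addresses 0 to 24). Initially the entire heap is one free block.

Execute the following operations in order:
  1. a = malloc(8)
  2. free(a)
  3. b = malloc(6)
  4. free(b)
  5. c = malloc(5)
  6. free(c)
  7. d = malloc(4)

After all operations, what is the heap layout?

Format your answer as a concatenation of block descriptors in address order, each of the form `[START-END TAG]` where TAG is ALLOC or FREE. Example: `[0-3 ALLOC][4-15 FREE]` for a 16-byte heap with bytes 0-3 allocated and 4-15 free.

Op 1: a = malloc(8) -> a = 0; heap: [0-7 ALLOC][8-24 FREE]
Op 2: free(a) -> (freed a); heap: [0-24 FREE]
Op 3: b = malloc(6) -> b = 0; heap: [0-5 ALLOC][6-24 FREE]
Op 4: free(b) -> (freed b); heap: [0-24 FREE]
Op 5: c = malloc(5) -> c = 0; heap: [0-4 ALLOC][5-24 FREE]
Op 6: free(c) -> (freed c); heap: [0-24 FREE]
Op 7: d = malloc(4) -> d = 0; heap: [0-3 ALLOC][4-24 FREE]

Answer: [0-3 ALLOC][4-24 FREE]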